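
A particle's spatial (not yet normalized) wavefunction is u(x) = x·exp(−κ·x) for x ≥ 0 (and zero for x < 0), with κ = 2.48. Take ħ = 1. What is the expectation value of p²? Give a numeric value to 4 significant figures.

6.150

p² u = −ħ² d²u/dx²; ⟨p²⟩ = −ħ² ∫ u*·u'' dx / ∫|u|² dx.
Differentiate x·exp(−κ·x) with the product rule; every integrand then reduces to terms xʲ·e^(−2κx) on [0, ∞), with ∫₀^∞ xʲ·e^(−2κx) dx = j!/(2κ)^(j+1).
State is unnormalized: ∫|u|² dx = 0.016390, and ∫u*·(−ħ² u'') dx = 0.10081, so ⟨p²⟩ = 0.10081 / 0.016390.
⟨p²⟩ = 6.1504.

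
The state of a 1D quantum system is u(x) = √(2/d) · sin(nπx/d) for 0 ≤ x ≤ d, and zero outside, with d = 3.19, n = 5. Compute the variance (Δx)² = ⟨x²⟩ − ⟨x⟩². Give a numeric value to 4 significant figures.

Compute ⟨x⟩ and ⟨x²⟩ separately, then (Δx)² = ⟨x²⟩ − ⟨x⟩².
With sin²θ = (1 − cos2θ)/2 on 0 ≤ x ≤ d: ∫sin²(nπx/d) dx = d/2, ∫x·sin²(nπx/d) dx = d²/4, ∫x²·sin²(nπx/d) dx = d³·(1/6 − 1/(4n²π²)); higher powers xᵏ the same way, integrating xᵏ·cos(2nπx/d) by parts.
⟨x⟩ = 1.5950 and ⟨x²⟩ = 3.3714.
(Δx)² = 3.3714 − (1.5950)² = 0.82739.

0.8274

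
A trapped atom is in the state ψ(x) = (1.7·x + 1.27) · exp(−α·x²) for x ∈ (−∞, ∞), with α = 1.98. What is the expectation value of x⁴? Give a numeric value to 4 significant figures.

0.08312

⟨x⁴⟩ = ∫ x⁴·|ψ|² dx / ∫|ψ|² dx (integrals over the domain).
Expand each integrand as polynomial × e^(−2αx²) and use ∫x^(2j)·e^(−2αx²) dx = (2j−1)!!/(4α)^j · √(π/(2α)), odd powers → 0; here √(π/(2α)) = 0.89069.
State is unnormalized: ∫|ψ|² dx = 1.7616, and ∫ψ*·x⁴·ψ dx = 0.14643, so ⟨x⁴⟩ = 0.14643 / 1.7616.
⟨x⁴⟩ = 0.083122.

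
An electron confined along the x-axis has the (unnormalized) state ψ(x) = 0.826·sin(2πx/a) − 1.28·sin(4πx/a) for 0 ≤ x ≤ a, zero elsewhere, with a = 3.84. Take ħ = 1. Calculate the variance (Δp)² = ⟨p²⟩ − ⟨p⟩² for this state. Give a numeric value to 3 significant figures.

Compute ⟨p⟩ and ⟨p²⟩ separately; (Δp)² = ⟨p²⟩ − ⟨p⟩².
d²/dx² sin(jπx/a) = −(jπ/a)²·sin(jπx/a); on 0 ≤ x ≤ a, ∫sin²(jπx/a) dx = a/2 and ∫sin(jπx/a)·sin(lπx/a) dx = 0 for j ≠ l, so only diagonal terms survive in ∫|ψ|² and ∫ψ·ψ″; ∫ψ·ψ′ dx = [ψ²/2] between the walls = 0.
Normalization: ∫|ψ|² dx = 4.4557.
⟨p⟩ = 0.0000 and ⟨p²⟩ = 8.3478.
(Δp)² = 8.3478 − (0.0000)² = 8.3478.

8.35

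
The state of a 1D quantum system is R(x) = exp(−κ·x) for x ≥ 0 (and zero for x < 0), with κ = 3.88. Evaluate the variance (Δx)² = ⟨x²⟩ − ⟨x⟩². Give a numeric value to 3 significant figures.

0.0166

Compute ⟨x⟩ and ⟨x²⟩ separately, then (Δx)² = ⟨x²⟩ − ⟨x⟩².
Every integrand reduces to terms xʲ·e^(−2κx) on [0, ∞); use ∫₀^∞ xʲ·e^(−2κx) dx = j!/(2κ)^(j+1).
Normalization: ∫|R|² dx = 0.12887.
⟨x⟩ = 0.12887 and ⟨x²⟩ = 0.033213.
(Δx)² = 0.033213 − (0.12887)² = 0.016606.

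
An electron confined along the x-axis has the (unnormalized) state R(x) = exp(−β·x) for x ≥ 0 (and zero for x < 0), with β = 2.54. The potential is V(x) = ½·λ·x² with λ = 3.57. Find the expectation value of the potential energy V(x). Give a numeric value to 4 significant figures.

⟨V⟩ = ∫ V(x)·|R|² dx / ∫|R|² dx.
Every integrand reduces to terms xʲ·e^(−2βx) on [0, ∞); use ∫₀^∞ xʲ·e^(−2βx) dx = j!/(2β)^(j+1).
State is unnormalized: ∫|R|² dx = 0.19685, and ∫R*·V(x)·R dx = 0.027232, so ⟨V⟩ = 0.027232 / 0.19685.
⟨V⟩ = 0.13834.

0.1383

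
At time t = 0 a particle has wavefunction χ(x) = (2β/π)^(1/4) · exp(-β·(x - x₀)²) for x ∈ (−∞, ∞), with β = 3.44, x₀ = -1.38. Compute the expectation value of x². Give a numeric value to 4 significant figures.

⟨x²⟩ = ∫ x²·|χ|² dx (integrals over the domain).
Gaussian moments (u = x − x₀): ∫u^(2j)·e^(−2βu²) du = (2j−1)!!/(4β)^j · √(π/(2β)), odd powers integrate to 0; here √(π/(2β)) = 0.67574.
⟨x²⟩ = 1.9771.

1.977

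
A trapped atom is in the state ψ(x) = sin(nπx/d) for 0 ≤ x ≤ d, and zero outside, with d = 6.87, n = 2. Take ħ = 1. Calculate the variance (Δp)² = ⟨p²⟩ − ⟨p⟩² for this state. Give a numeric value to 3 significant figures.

Compute ⟨p⟩ and ⟨p²⟩ separately; (Δp)² = ⟨p²⟩ − ⟨p⟩².
d/dx sin(nπx/d) = (nπ/d)·cos(nπx/d) and d²/dx² sin(nπx/d) = −(nπ/d)²·sin(nπx/d); on 0 ≤ x ≤ d, ∫sin²(nπx/d) dx = d/2 and ∫sin(nπx/d)·cos(nπx/d) dx = 0.
Normalization: ∫|ψ|² dx = 3.4350.
⟨p⟩ = 0.0000 and ⟨p²⟩ = 0.83646.
(Δp)² = 0.83646 − (0.0000)² = 0.83646.

0.836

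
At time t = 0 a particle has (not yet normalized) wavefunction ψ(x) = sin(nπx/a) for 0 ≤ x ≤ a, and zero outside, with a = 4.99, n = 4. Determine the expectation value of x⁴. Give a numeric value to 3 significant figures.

120.

⟨x⁴⟩ = ∫ x⁴·|ψ|² dx / ∫|ψ|² dx (integrals over the domain).
With sin²θ = (1 − cos2θ)/2 on 0 ≤ x ≤ a: ∫sin²(nπx/a) dx = a/2, ∫x·sin²(nπx/a) dx = a²/4, ∫x²·sin²(nπx/a) dx = a³·(1/6 − 1/(4n²π²)); higher powers xᵏ the same way, integrating xᵏ·cos(2nπx/a) by parts.
State is unnormalized: ∫|ψ|² dx = 2.4950, and ∫ψ*·x⁴·ψ dx = 299.68, so ⟨x⁴⟩ = 299.68 / 2.4950.
⟨x⁴⟩ = 120.11.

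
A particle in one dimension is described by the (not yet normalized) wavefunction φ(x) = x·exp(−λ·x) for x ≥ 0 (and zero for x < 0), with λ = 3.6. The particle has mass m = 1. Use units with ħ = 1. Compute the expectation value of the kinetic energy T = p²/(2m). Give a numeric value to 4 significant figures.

T = −(ħ²/2m) d²/dx², so ⟨T⟩ = −(ħ²/2m) ∫ φ*·φ'' dx / ∫|φ|² dx; with m = 1.
Differentiate x·exp(−λ·x) with the product rule; every integrand then reduces to terms xʲ·e^(−2λx) on [0, ∞), with ∫₀^∞ xʲ·e^(−2λx) dx = j!/(2λ)^(j+1).
State is unnormalized: ∫|φ|² dx = 0.0053584, and ∫φ*·(−ħ²/2m · φ'') dx = 0.034722, so ⟨T⟩ = 0.034722 / 0.0053584.
⟨T⟩ = 6.4800.

6.480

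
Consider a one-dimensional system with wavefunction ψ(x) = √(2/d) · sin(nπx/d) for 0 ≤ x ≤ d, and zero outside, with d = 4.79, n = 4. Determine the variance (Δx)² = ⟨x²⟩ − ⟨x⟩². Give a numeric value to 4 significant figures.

1.839

Compute ⟨x⟩ and ⟨x²⟩ separately, then (Δx)² = ⟨x²⟩ − ⟨x⟩².
With sin²θ = (1 − cos2θ)/2 on 0 ≤ x ≤ d: ∫sin²(nπx/d) dx = d/2, ∫x·sin²(nπx/d) dx = d²/4, ∫x²·sin²(nπx/d) dx = d³·(1/6 − 1/(4n²π²)); higher powers xᵏ the same way, integrating xᵏ·cos(2nπx/d) by parts.
⟨x⟩ = 2.3950 and ⟨x²⟩ = 7.5754.
(Δx)² = 7.5754 − (2.3950)² = 1.8394.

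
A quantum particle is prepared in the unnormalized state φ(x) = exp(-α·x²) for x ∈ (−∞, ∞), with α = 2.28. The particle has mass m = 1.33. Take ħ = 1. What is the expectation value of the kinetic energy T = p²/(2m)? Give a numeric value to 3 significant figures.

0.857

T = −(ħ²/2m) d²/dx², so ⟨T⟩ = −(ħ²/2m) ∫ φ*·φ'' dx / ∫|φ|² dx; with m = 1.33.
Gaussian moments: ∫x^(2j)·e^(−2αx²) dx = (2j−1)!!/(4α)^j · √(π/(2α)), odd powers integrate to 0; here √(π/(2α)) = 0.83003. Derivatives: d/dx e^(−αx²) = −2αx·e^(−αx²), d²/dx² e^(−αx²) = (4α²x² − 2α)·e^(−αx²).
State is unnormalized: ∫|φ|² dx = 0.83003, and ∫φ*·(−ħ²/2m · φ'') dx = 0.71145, so ⟨T⟩ = 0.71145 / 0.83003.
⟨T⟩ = 0.85714.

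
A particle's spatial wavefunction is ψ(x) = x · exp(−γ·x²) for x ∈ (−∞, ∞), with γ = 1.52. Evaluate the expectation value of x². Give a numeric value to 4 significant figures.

0.4934

⟨x²⟩ = ∫ x²·|ψ|² dx / ∫|ψ|² dx (integrals over the domain).
Expand each integrand as polynomial × e^(−2γx²) and use ∫x^(2j)·e^(−2γx²) dx = (2j−1)!!/(4γ)^j · √(π/(2γ)), odd powers → 0; here √(π/(2γ)) = 1.0166.
State is unnormalized: ∫|ψ|² dx = 0.16720, and ∫ψ*·x²·ψ dx = 0.082500, so ⟨x²⟩ = 0.082500 / 0.16720.
⟨x²⟩ = 0.49342.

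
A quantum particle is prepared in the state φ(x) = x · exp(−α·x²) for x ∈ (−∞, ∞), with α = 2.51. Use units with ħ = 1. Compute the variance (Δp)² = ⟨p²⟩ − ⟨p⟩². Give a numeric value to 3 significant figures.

7.53

Compute ⟨p⟩ and ⟨p²⟩ separately; (Δp)² = ⟨p²⟩ − ⟨p⟩².
Expand each integrand as polynomial × e^(−2αx²) and use ∫x^(2j)·e^(−2αx²) dx = (2j−1)!!/(4α)^j · √(π/(2α)), odd powers → 0; here √(π/(2α)) = 0.79108. Differentiate with the product rule, d/dx e^(−αx²) = −2αx·e^(−αx²).
Normalization: ∫|φ|² dx = 0.078793.
⟨p⟩ = 0.0000 and ⟨p²⟩ = 7.5300.
(Δp)² = 7.5300 − (0.0000)² = 7.5300.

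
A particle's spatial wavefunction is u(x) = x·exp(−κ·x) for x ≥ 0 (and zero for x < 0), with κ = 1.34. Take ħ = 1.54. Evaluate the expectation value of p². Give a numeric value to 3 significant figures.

4.26

p² u = −ħ² d²u/dx²; ⟨p²⟩ = −ħ² ∫ u*·u'' dx / ∫|u|² dx.
Differentiate x·exp(−κ·x) with the product rule; every integrand then reduces to terms xʲ·e^(−2κx) on [0, ∞), with ∫₀^∞ xʲ·e^(−2κx) dx = j!/(2κ)^(j+1).
State is unnormalized: ∫|u|² dx = 0.10390, and ∫u*·(−ħ² u'') dx = 0.44246, so ⟨p²⟩ = 0.44246 / 0.10390.
⟨p²⟩ = 4.2584.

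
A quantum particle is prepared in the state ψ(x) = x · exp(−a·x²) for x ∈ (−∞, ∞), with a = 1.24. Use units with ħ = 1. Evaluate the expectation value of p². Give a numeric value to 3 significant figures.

p² ψ = −ħ² d²ψ/dx²; ⟨p²⟩ = −ħ² ∫ ψ*·ψ'' dx / ∫|ψ|² dx.
Expand each integrand as polynomial × e^(−2ax²) and use ∫x^(2j)·e^(−2ax²) dx = (2j−1)!!/(4a)^j · √(π/(2a)), odd powers → 0; here √(π/(2a)) = 1.1255. Differentiate with the product rule, d/dx e^(−ax²) = −2ax·e^(−ax²).
State is unnormalized: ∫|ψ|² dx = 0.22692, and ∫ψ*·(−ħ² ψ'') dx = 0.84413, so ⟨p²⟩ = 0.84413 / 0.22692.
⟨p²⟩ = 3.7200.

3.72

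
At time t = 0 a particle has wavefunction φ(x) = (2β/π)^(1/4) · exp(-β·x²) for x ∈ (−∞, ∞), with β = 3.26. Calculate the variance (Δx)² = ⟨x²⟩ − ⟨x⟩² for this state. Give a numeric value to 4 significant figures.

0.07669

Compute ⟨x⟩ and ⟨x²⟩ separately, then (Δx)² = ⟨x²⟩ − ⟨x⟩².
Gaussian moments: ∫x^(2j)·e^(−2βx²) dx = (2j−1)!!/(4β)^j · √(π/(2β)), odd powers integrate to 0; here √(π/(2β)) = 0.69415.
⟨x⟩ = 0.0000 and ⟨x²⟩ = 0.076687.
(Δx)² = 0.076687 − (0.0000)² = 0.076687.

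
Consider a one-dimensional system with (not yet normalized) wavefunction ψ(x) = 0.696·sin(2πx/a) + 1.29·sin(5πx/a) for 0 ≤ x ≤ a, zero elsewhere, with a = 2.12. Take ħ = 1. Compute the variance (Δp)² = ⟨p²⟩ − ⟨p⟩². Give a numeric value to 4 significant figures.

44.50

Compute ⟨p⟩ and ⟨p²⟩ separately; (Δp)² = ⟨p²⟩ − ⟨p⟩².
d²/dx² sin(jπx/a) = −(jπ/a)²·sin(jπx/a); on 0 ≤ x ≤ a, ∫sin²(jπx/a) dx = a/2 and ∫sin(jπx/a)·sin(lπx/a) dx = 0 for j ≠ l, so only diagonal terms survive in ∫|ψ|² and ∫ψ·ψ″; ∫ψ·ψ′ dx = [ψ²/2] between the walls = 0.
Normalization: ∫|ψ|² dx = 2.2774.
⟨p⟩ = 0.0000 and ⟨p²⟩ = 44.502.
(Δp)² = 44.502 − (0.0000)² = 44.502.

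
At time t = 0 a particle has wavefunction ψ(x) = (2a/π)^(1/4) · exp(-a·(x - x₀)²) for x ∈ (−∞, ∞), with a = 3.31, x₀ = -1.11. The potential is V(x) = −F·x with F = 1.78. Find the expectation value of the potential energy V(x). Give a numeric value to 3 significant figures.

⟨V⟩ = ∫ V(x)·|ψ|² dx.
Gaussian moments (u = x − x₀): ∫u^(2j)·e^(−2au²) du = (2j−1)!!/(4a)^j · √(π/(2a)), odd powers integrate to 0; here √(π/(2a)) = 0.68888.
⟨V⟩ = 1.9758.

1.98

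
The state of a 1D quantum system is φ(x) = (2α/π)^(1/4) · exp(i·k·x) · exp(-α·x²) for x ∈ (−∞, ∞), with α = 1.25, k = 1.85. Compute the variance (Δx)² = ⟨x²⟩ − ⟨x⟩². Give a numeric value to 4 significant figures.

Compute ⟨x⟩ and ⟨x²⟩ separately, then (Δx)² = ⟨x²⟩ − ⟨x⟩².
Gaussian moments: ∫x^(2j)·e^(−2αx²) dx = (2j−1)!!/(4α)^j · √(π/(2α)), odd powers integrate to 0; here √(π/(2α)) = 1.1210.
⟨x⟩ = 0.0000 and ⟨x²⟩ = 0.20000.
(Δx)² = 0.20000 − (0.0000)² = 0.20000.

0.2000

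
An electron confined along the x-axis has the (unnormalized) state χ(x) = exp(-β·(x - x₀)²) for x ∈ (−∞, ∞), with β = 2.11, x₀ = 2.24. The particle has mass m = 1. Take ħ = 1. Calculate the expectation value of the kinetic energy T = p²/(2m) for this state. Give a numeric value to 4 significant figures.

1.055

T = −(ħ²/2m) d²/dx², so ⟨T⟩ = −(ħ²/2m) ∫ χ*·χ'' dx / ∫|χ|² dx; with m = 1.
Gaussian moments (u = x − x₀): ∫u^(2j)·e^(−2βu²) du = (2j−1)!!/(4β)^j · √(π/(2β)), odd powers integrate to 0; here √(π/(2β)) = 0.86282. Derivatives: d/dx e^(−βu²) = −2βu·e^(−βu²), d²/dx² e^(−βu²) = (4β²u² − 2β)·e^(−βu²).
State is unnormalized: ∫|χ|² dx = 0.86282, and ∫χ*·(−ħ²/2m · χ'') dx = 0.91027, so ⟨T⟩ = 0.91027 / 0.86282.
⟨T⟩ = 1.0550.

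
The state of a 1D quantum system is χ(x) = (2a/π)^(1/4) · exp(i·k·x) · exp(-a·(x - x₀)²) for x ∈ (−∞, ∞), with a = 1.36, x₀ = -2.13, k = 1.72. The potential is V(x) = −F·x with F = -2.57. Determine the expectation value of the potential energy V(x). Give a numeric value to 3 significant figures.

⟨V⟩ = ∫ V(x)·|χ|² dx.
Gaussian moments (u = x − x₀): ∫u^(2j)·e^(−2au²) du = (2j−1)!!/(4a)^j · √(π/(2a)), odd powers integrate to 0; here √(π/(2a)) = 1.0747.
⟨V⟩ = -5.4741.

-5.47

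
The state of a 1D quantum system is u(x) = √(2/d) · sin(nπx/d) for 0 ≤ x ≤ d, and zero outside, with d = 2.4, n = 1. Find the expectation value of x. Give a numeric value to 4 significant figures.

1.200

⟨x⟩ = ∫ x·|u|² dx (integrals over the domain).
With sin²θ = (1 − cos2θ)/2 on 0 ≤ x ≤ d: ∫sin²(nπx/d) dx = d/2, ∫x·sin²(nπx/d) dx = d²/4, ∫x²·sin²(nπx/d) dx = d³·(1/6 − 1/(4n²π²)); higher powers xᵏ the same way, integrating xᵏ·cos(2nπx/d) by parts.
⟨x⟩ = 1.2000.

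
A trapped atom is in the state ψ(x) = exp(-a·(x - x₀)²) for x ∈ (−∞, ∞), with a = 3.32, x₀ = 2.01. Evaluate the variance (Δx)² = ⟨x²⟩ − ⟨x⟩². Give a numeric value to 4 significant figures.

Compute ⟨x⟩ and ⟨x²⟩ separately, then (Δx)² = ⟨x²⟩ − ⟨x⟩².
Gaussian moments (u = x − x₀): ∫u^(2j)·e^(−2au²) du = (2j−1)!!/(4a)^j · √(π/(2a)), odd powers integrate to 0; here √(π/(2a)) = 0.68785.
Normalization: ∫|ψ|² dx = 0.68785.
⟨x⟩ = 2.0100 and ⟨x²⟩ = 4.1154.
(Δx)² = 4.1154 − (2.0100)² = 0.075301.

0.07530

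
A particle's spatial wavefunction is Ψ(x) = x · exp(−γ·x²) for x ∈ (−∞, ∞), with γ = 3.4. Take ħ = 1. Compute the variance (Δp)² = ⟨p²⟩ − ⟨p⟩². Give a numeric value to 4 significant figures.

Compute ⟨p⟩ and ⟨p²⟩ separately; (Δp)² = ⟨p²⟩ − ⟨p⟩².
Expand each integrand as polynomial × e^(−2γx²) and use ∫x^(2j)·e^(−2γx²) dx = (2j−1)!!/(4γ)^j · √(π/(2γ)), odd powers → 0; here √(π/(2γ)) = 0.67971. Differentiate with the product rule, d/dx e^(−γx²) = −2γx·e^(−γx²).
Normalization: ∫|Ψ|² dx = 0.049978.
⟨p⟩ = 0.0000 and ⟨p²⟩ = 10.200.
(Δp)² = 10.200 − (0.0000)² = 10.200.

10.20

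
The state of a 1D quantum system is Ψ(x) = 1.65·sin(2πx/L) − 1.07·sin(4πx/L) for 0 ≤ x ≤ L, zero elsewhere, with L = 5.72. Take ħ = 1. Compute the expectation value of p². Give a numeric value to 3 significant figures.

p² Ψ = −ħ² d²Ψ/dx²; ⟨p²⟩ = −ħ² ∫ Ψ*·Ψ'' dx / ∫|Ψ|² dx.
d²/dx² sin(jπx/L) = −(jπ/L)²·sin(jπx/L); on 0 ≤ x ≤ L, ∫sin²(jπx/L) dx = L/2 and ∫sin(jπx/L)·sin(lπx/L) dx = 0 for j ≠ l, so only diagonal terms survive in ∫|Ψ|² and ∫Ψ·Ψ″; ∫Ψ·Ψ′ dx = [Ψ²/2] between the walls = 0.
State is unnormalized: ∫|Ψ|² dx = 11.061, and ∫Ψ*·(−ħ² Ψ'') dx = 25.199, so ⟨p²⟩ = 25.199 / 11.061.
⟨p²⟩ = 2.2782.

2.28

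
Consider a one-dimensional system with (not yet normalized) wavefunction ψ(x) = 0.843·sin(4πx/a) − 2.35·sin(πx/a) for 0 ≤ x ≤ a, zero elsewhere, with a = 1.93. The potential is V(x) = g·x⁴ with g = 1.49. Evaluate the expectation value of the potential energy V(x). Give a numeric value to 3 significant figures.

⟨V⟩ = ∫ V(x)·|ψ|² dx / ∫|ψ|² dx.
On 0 ≤ x ≤ a (j ≠ l): ∫sin²(jπx/a) dx = a/2, ∫sin(jπx/a)·sin(lπx/a) dx = 0; diagonal moments ∫x·sin²(jπx/a) dx = a²/4, ∫x²·sin²(jπx/a) dx = a³·(1/6 − 1/(4j²π²)); cross terms ∫x·sin(jπx/a)·sin(lπx/a) dx = 0 for j + l even and −4jla²/(π²(j² − l²)²) for j + l odd, ∫x²·sin(jπx/a)·sin(lπx/a) dx = (−1)^(j+l)·4jla³/(π²(j² − l²)²); higher powers the same way via product-to-sum and parts.
State is unnormalized: ∫|ψ|² dx = 6.0150, and ∫ψ*·V(x)·ψ dx = 17.384, so ⟨V⟩ = 17.384 / 6.0150.
⟨V⟩ = 2.8901.

2.89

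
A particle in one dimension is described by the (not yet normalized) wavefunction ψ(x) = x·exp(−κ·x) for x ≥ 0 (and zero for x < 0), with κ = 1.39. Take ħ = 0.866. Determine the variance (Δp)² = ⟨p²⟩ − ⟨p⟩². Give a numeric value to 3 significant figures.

1.45

Compute ⟨p⟩ and ⟨p²⟩ separately; (Δp)² = ⟨p²⟩ − ⟨p⟩².
Differentiate x·exp(−κ·x) with the product rule; every integrand then reduces to terms xʲ·e^(−2κx) on [0, ∞), with ∫₀^∞ xʲ·e^(−2κx) dx = j!/(2κ)^(j+1).
Normalization: ∫|ψ|² dx = 0.093088.
⟨p⟩ = 0.0000 and ⟨p²⟩ = 1.4490.
(Δp)² = 1.4490 − (0.0000)² = 1.4490.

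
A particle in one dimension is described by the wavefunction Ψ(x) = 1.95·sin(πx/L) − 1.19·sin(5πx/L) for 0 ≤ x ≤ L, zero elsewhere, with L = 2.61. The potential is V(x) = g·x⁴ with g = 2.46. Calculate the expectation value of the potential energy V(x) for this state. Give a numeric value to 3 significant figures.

⟨V⟩ = ∫ V(x)·|Ψ|² dx / ∫|Ψ|² dx.
On 0 ≤ x ≤ L (j ≠ l): ∫sin²(jπx/L) dx = L/2, ∫sin(jπx/L)·sin(lπx/L) dx = 0; diagonal moments ∫x·sin²(jπx/L) dx = L²/4, ∫x²·sin²(jπx/L) dx = L³·(1/6 − 1/(4j²π²)); cross terms ∫x·sin(jπx/L)·sin(lπx/L) dx = 0 for j + l even and −4jlL²/(π²(j² − l²)²) for j + l odd, ∫x²·sin(jπx/L)·sin(lπx/L) dx = (−1)^(j+l)·4jlL³/(π²(j² − l²)²); higher powers the same way via product-to-sum and parts.
State is unnormalized: ∫|Ψ|² dx = 6.8103, and ∫Ψ*·V(x)·Ψ dx = 96.769, so ⟨V⟩ = 96.769 / 6.8103.
⟨V⟩ = 14.209.

14.2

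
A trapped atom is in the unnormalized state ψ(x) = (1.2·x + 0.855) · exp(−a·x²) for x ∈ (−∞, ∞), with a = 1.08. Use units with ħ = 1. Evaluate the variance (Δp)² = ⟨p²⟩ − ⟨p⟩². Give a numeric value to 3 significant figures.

1.76

Compute ⟨p⟩ and ⟨p²⟩ separately; (Δp)² = ⟨p²⟩ − ⟨p⟩².
Expand each integrand as polynomial × e^(−2ax²) and use ∫x^(2j)·e^(−2ax²) dx = (2j−1)!!/(4a)^j · √(π/(2a)), odd powers → 0; here √(π/(2a)) = 1.2060. Differentiate with the product rule, d/dx e^(−ax²) = −2ax·e^(−ax²).
Normalization: ∫|ψ|² dx = 1.2836.
⟨p⟩ = 0.0000 and ⟨p²⟩ = 1.7565.
(Δp)² = 1.7565 − (0.0000)² = 1.7565.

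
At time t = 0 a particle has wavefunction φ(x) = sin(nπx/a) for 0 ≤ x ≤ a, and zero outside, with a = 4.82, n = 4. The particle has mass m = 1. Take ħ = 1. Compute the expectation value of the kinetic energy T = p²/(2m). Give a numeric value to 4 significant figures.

T = −(ħ²/2m) d²/dx², so ⟨T⟩ = −(ħ²/2m) ∫ φ*·φ'' dx / ∫|φ|² dx; with m = 1.
d/dx sin(nπx/a) = (nπ/a)·cos(nπx/a) and d²/dx² sin(nπx/a) = −(nπ/a)²·sin(nπx/a); on 0 ≤ x ≤ a, ∫sin²(nπx/a) dx = a/2 and ∫sin(nπx/a)·cos(nπx/a) dx = 0.
State is unnormalized: ∫|φ|² dx = 2.4100, and ∫φ*·(−ħ²/2m · φ'') dx = 8.1905, so ⟨T⟩ = 8.1905 / 2.4100.
⟨T⟩ = 3.3986.

3.399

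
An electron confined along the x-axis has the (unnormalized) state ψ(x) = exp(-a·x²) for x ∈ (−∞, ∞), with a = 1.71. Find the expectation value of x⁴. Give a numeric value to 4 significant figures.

0.06412

⟨x⁴⟩ = ∫ x⁴·|ψ|² dx / ∫|ψ|² dx (integrals over the domain).
Gaussian moments: ∫x^(2j)·e^(−2ax²) dx = (2j−1)!!/(4a)^j · √(π/(2a)), odd powers integrate to 0; here √(π/(2a)) = 0.95843.
State is unnormalized: ∫|ψ|² dx = 0.95843, and ∫ψ*·x⁴·ψ dx = 0.061457, so ⟨x⁴⟩ = 0.061457 / 0.95843.
⟨x⁴⟩ = 0.064122.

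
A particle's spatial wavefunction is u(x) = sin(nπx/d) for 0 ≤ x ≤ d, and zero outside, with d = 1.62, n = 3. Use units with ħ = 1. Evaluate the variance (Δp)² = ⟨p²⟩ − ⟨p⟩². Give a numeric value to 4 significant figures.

Compute ⟨p⟩ and ⟨p²⟩ separately; (Δp)² = ⟨p²⟩ − ⟨p⟩².
d/dx sin(nπx/d) = (nπ/d)·cos(nπx/d) and d²/dx² sin(nπx/d) = −(nπ/d)²·sin(nπx/d); on 0 ≤ x ≤ d, ∫sin²(nπx/d) dx = d/2 and ∫sin(nπx/d)·cos(nπx/d) dx = 0.
Normalization: ∫|u|² dx = 0.81000.
⟨p⟩ = 0.0000 and ⟨p²⟩ = 33.846.
(Δp)² = 33.846 − (0.0000)² = 33.846.

33.85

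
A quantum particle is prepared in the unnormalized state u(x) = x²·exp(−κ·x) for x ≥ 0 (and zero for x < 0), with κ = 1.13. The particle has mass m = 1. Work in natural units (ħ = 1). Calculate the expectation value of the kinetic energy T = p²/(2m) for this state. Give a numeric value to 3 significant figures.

T = −(ħ²/2m) d²/dx², so ⟨T⟩ = −(ħ²/2m) ∫ u*·u'' dx / ∫|u|² dx; with m = 1.
Differentiate x²·exp(−κ·x) with the product rule; every integrand then reduces to terms xʲ·e^(−2κx) on [0, ∞), with ∫₀^∞ xʲ·e^(−2κx) dx = j!/(2κ)^(j+1).
State is unnormalized: ∫|u|² dx = 0.40707, and ∫u*·(−ħ²/2m · u'') dx = 0.086631, so ⟨T⟩ = 0.086631 / 0.40707.
⟨T⟩ = 0.21282.

0.213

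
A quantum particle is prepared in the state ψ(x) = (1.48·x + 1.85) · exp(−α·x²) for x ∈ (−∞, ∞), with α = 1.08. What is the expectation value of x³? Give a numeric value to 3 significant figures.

0.224

⟨x³⟩ = ∫ x³·|ψ|² dx / ∫|ψ|² dx (integrals over the domain).
Expand each integrand as polynomial × e^(−2αx²) and use ∫x^(2j)·e^(−2αx²) dx = (2j−1)!!/(4α)^j · √(π/(2α)), odd powers → 0; here √(π/(2α)) = 1.2060.
State is unnormalized: ∫|ψ|² dx = 4.7390, and ∫ψ*·x³·ψ dx = 1.0616, so ⟨x³⟩ = 1.0616 / 4.7390.
⟨x³⟩ = 0.22401.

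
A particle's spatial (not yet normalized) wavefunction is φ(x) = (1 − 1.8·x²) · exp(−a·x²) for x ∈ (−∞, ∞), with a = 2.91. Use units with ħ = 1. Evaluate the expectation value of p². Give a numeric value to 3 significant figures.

p² φ = −ħ² d²φ/dx²; ⟨p²⟩ = −ħ² ∫ φ*·φ'' dx / ∫|φ|² dx.
Expand each integrand as polynomial × e^(−2ax²) and use ∫x^(2j)·e^(−2ax²) dx = (2j−1)!!/(4a)^j · √(π/(2a)), odd powers → 0; here √(π/(2a)) = 0.73471. Differentiate with the product rule, d/dx e^(−ax²) = −2ax·e^(−ax²).
State is unnormalized: ∫|φ|² dx = 0.56018, and ∫φ*·(−ħ² φ'') dx = 3.1571, so ⟨p²⟩ = 3.1571 / 0.56018.
⟨p²⟩ = 5.6358.

5.64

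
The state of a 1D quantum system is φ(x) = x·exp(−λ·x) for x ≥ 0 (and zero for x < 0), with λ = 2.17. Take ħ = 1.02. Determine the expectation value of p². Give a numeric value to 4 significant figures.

p² φ = −ħ² d²φ/dx²; ⟨p²⟩ = −ħ² ∫ φ*·φ'' dx / ∫|φ|² dx.
Differentiate x·exp(−λ·x) with the product rule; every integrand then reduces to terms xʲ·e^(−2λx) on [0, ∞), with ∫₀^∞ xʲ·e^(−2λx) dx = j!/(2λ)^(j+1).
State is unnormalized: ∫|φ|² dx = 0.024466, and ∫φ*·(−ħ² φ'') dx = 0.11986, so ⟨p²⟩ = 0.11986 / 0.024466.
⟨p²⟩ = 4.8991.

4.899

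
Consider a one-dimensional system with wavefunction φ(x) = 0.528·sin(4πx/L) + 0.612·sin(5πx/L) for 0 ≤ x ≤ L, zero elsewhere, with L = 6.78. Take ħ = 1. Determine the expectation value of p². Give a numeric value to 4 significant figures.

4.543

p² φ = −ħ² d²φ/dx²; ⟨p²⟩ = −ħ² ∫ φ*·φ'' dx / ∫|φ|² dx.
d²/dx² sin(jπx/L) = −(jπ/L)²·sin(jπx/L); on 0 ≤ x ≤ L, ∫sin²(jπx/L) dx = L/2 and ∫sin(jπx/L)·sin(lπx/L) dx = 0 for j ≠ l, so only diagonal terms survive in ∫|φ|² and ∫φ·φ″; ∫φ·φ′ dx = [φ²/2] between the walls = 0.
State is unnormalized: ∫|φ|² dx = 2.2148, and ∫φ*·(−ħ² φ'') dx = 10.062, so ⟨p²⟩ = 10.062 / 2.2148.
⟨p²⟩ = 4.5430.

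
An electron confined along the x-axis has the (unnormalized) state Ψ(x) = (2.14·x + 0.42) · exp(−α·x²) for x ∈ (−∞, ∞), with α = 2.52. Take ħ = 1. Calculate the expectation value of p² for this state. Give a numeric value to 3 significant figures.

6.15

p² Ψ = −ħ² d²Ψ/dx²; ⟨p²⟩ = −ħ² ∫ Ψ*·Ψ'' dx / ∫|Ψ|² dx.
Expand each integrand as polynomial × e^(−2αx²) and use ∫x^(2j)·e^(−2αx²) dx = (2j−1)!!/(4α)^j · √(π/(2α)), odd powers → 0; here √(π/(2α)) = 0.78951. Differentiate with the product rule, d/dx e^(−αx²) = −2αx·e^(−αx²).
State is unnormalized: ∫|Ψ|² dx = 0.49797, and ∫Ψ*·(−ħ² Ψ'') dx = 3.0627, so ⟨p²⟩ = 3.0627 / 0.49797.
⟨p²⟩ = 6.1504.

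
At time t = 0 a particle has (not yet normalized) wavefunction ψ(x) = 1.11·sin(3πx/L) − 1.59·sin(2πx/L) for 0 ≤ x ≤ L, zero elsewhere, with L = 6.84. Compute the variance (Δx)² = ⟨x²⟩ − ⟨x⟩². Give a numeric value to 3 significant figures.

1.85

Compute ⟨x⟩ and ⟨x²⟩ separately, then (Δx)² = ⟨x²⟩ − ⟨x⟩².
On 0 ≤ x ≤ L (j ≠ l): ∫sin²(jπx/L) dx = L/2, ∫sin(jπx/L)·sin(lπx/L) dx = 0; diagonal moments ∫x·sin²(jπx/L) dx = L²/4, ∫x²·sin²(jπx/L) dx = L³·(1/6 − 1/(4j²π²)); cross terms ∫x·sin(jπx/L)·sin(lπx/L) dx = 0 for j + l even and −4jlL²/(π²(j² − l²)²) for j + l odd, ∫x²·sin(jπx/L)·sin(lπx/L) dx = (−1)^(j+l)·4jlL³/(π²(j² − l²)²); higher powers the same way via product-to-sum and parts.
Normalization: ∫|ψ|² dx = 12.860.
⟨x⟩ = 4.6691 and ⟨x²⟩ = 23.654.
(Δx)² = 23.654 − (4.6691)² = 1.8539.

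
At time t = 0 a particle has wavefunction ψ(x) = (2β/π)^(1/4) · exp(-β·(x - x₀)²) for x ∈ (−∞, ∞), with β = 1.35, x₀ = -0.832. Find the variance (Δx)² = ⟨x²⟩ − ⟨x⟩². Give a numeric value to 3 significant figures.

Compute ⟨x⟩ and ⟨x²⟩ separately, then (Δx)² = ⟨x²⟩ − ⟨x⟩².
Gaussian moments (u = x − x₀): ∫u^(2j)·e^(−2βu²) du = (2j−1)!!/(4β)^j · √(π/(2β)), odd powers integrate to 0; here √(π/(2β)) = 1.0787.
⟨x⟩ = -0.83200 and ⟨x²⟩ = 0.87741.
(Δx)² = 0.87741 − (-0.83200)² = 0.18519.

0.185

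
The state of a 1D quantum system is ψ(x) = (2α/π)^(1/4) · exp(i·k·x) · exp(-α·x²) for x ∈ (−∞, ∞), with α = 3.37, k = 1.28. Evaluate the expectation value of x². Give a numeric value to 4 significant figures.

⟨x²⟩ = ∫ x²·|ψ|² dx (integrals over the domain).
Gaussian moments: ∫x^(2j)·e^(−2αx²) dx = (2j−1)!!/(4α)^j · √(π/(2α)), odd powers integrate to 0; here √(π/(2α)) = 0.68272.
⟨x²⟩ = 0.074184.

0.07418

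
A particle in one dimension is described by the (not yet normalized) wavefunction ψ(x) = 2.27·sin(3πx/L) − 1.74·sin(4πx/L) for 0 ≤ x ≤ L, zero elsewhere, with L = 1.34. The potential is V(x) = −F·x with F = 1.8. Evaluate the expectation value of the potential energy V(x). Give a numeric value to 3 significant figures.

-1.67

⟨V⟩ = ∫ V(x)·|ψ|² dx / ∫|ψ|² dx.
On 0 ≤ x ≤ L (j ≠ l): ∫sin²(jπx/L) dx = L/2, ∫sin(jπx/L)·sin(lπx/L) dx = 0; diagonal moments ∫x·sin²(jπx/L) dx = L²/4, ∫x²·sin²(jπx/L) dx = L³·(1/6 − 1/(4j²π²)); cross terms ∫x·sin(jπx/L)·sin(lπx/L) dx = 0 for j + l even and −4jlL²/(π²(j² − l²)²) for j + l odd, ∫x²·sin(jπx/L)·sin(lπx/L) dx = (−1)^(j+l)·4jlL³/(π²(j² − l²)²); higher powers the same way via product-to-sum and parts.
State is unnormalized: ∫|ψ|² dx = 5.4809, and ∫ψ*·V(x)·ψ dx = -9.1442, so ⟨V⟩ = -9.1442 / 5.4809.
⟨V⟩ = -1.6684.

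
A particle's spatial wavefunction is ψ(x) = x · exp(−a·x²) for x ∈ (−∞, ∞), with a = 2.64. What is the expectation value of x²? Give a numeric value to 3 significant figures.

0.284

⟨x²⟩ = ∫ x²·|ψ|² dx / ∫|ψ|² dx (integrals over the domain).
Expand each integrand as polynomial × e^(−2ax²) and use ∫x^(2j)·e^(−2ax²) dx = (2j−1)!!/(4a)^j · √(π/(2a)), odd powers → 0; here √(π/(2a)) = 0.77136.
State is unnormalized: ∫|ψ|² dx = 0.073046, and ∫ψ*·x²·ψ dx = 0.020752, so ⟨x²⟩ = 0.020752 / 0.073046.
⟨x²⟩ = 0.28409.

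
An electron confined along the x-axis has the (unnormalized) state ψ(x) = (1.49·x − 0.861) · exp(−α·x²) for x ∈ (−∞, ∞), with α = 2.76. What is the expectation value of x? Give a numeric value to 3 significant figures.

-0.247

⟨x⟩ = ∫ x·|ψ|² dx / ∫|ψ|² dx (integrals over the domain).
Expand each integrand as polynomial × e^(−2αx²) and use ∫x^(2j)·e^(−2αx²) dx = (2j−1)!!/(4α)^j · √(π/(2α)), odd powers → 0; here √(π/(2α)) = 0.75441.
State is unnormalized: ∫|ψ|² dx = 0.71097, and ∫ψ*·x·ψ dx = -0.17533, so ⟨x⟩ = -0.17533 / 0.71097.
⟨x⟩ = -0.24661.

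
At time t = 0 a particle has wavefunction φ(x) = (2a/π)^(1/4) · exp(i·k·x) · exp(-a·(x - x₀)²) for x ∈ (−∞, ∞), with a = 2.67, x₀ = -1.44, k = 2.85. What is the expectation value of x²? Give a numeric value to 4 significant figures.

2.167

⟨x²⟩ = ∫ x²·|φ|² dx (integrals over the domain).
Gaussian moments (u = x − x₀): ∫u^(2j)·e^(−2au²) du = (2j−1)!!/(4a)^j · √(π/(2a)), odd powers integrate to 0; here √(π/(2a)) = 0.76702.
⟨x²⟩ = 2.1672.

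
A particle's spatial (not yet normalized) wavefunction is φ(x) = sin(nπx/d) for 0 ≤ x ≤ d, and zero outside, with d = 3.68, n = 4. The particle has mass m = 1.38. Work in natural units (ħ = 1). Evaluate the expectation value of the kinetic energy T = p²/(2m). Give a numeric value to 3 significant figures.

4.22

T = −(ħ²/2m) d²/dx², so ⟨T⟩ = −(ħ²/2m) ∫ φ*·φ'' dx / ∫|φ|² dx; with m = 1.38.
d/dx sin(nπx/d) = (nπ/d)·cos(nπx/d) and d²/dx² sin(nπx/d) = −(nπ/d)²·sin(nπx/d); on 0 ≤ x ≤ d, ∫sin²(nπx/d) dx = d/2 and ∫sin(nπx/d)·cos(nπx/d) dx = 0.
State is unnormalized: ∫|φ|² dx = 1.8400, and ∫φ*·(−ħ²/2m · φ'') dx = 7.7738, so ⟨T⟩ = 7.7738 / 1.8400.
⟨T⟩ = 4.2249.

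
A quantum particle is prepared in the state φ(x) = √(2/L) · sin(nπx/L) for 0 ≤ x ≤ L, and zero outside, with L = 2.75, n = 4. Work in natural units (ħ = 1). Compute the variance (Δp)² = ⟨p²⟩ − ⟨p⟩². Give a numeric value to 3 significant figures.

Compute ⟨p⟩ and ⟨p²⟩ separately; (Δp)² = ⟨p²⟩ − ⟨p⟩².
d/dx sin(nπx/L) = (nπ/L)·cos(nπx/L) and d²/dx² sin(nπx/L) = −(nπ/L)²·sin(nπx/L); on 0 ≤ x ≤ L, ∫sin²(nπx/L) dx = L/2 and ∫sin(nπx/L)·cos(nπx/L) dx = 0.
⟨p⟩ = 0.0000 and ⟨p²⟩ = 20.881.
(Δp)² = 20.881 − (0.0000)² = 20.881.

20.9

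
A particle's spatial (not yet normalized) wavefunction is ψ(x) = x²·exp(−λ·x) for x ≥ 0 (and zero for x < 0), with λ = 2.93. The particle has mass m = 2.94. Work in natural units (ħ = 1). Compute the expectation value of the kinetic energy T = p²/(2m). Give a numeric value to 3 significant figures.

T = −(ħ²/2m) d²/dx², so ⟨T⟩ = −(ħ²/2m) ∫ ψ*·ψ'' dx / ∫|ψ|² dx; with m = 2.94.
Differentiate x²·exp(−λ·x) with the product rule; every integrand then reduces to terms xʲ·e^(−2λx) on [0, ∞), with ∫₀^∞ xʲ·e^(−2λx) dx = j!/(2λ)^(j+1).
State is unnormalized: ∫|ψ|² dx = 0.0034731, and ∫ψ*·(−ħ²/2m · ψ'') dx = 0.0016903, so ⟨T⟩ = 0.0016903 / 0.0034731.
⟨T⟩ = 0.48667.

0.487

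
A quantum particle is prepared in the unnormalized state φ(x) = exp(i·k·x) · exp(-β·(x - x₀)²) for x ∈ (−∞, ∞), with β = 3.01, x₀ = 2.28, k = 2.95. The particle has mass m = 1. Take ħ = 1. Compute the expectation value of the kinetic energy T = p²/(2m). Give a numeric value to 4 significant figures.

5.856

T = −(ħ²/2m) d²/dx², so ⟨T⟩ = −(ħ²/2m) ∫ φ*·φ'' dx / ∫|φ|² dx; with m = 1.
Gaussian moments (u = x − x₀): ∫u^(2j)·e^(−2βu²) du = (2j−1)!!/(4β)^j · √(π/(2β)), odd powers integrate to 0; here √(π/(2β)) = 0.72240. Derivatives: φ′ = (ik − 2βu)·φ, φ″ = ((ik − 2βu)² − 2β)·φ; the odd-in-u pieces drop out.
State is unnormalized: ∫|φ|² dx = 0.72240, and ∫φ*·(−ħ²/2m · φ'') dx = 4.2305, so ⟨T⟩ = 4.2305 / 0.72240.
⟨T⟩ = 5.8563.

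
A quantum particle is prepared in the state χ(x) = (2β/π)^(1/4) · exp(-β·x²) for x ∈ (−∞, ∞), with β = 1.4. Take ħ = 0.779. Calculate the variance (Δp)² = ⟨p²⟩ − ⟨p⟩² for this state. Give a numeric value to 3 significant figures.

0.850

Compute ⟨p⟩ and ⟨p²⟩ separately; (Δp)² = ⟨p²⟩ − ⟨p⟩².
Gaussian moments: ∫x^(2j)·e^(−2βx²) dx = (2j−1)!!/(4β)^j · √(π/(2β)), odd powers integrate to 0; here √(π/(2β)) = 1.0592. Derivatives: d/dx e^(−βx²) = −2βx·e^(−βx²), d²/dx² e^(−βx²) = (4β²x² − 2β)·e^(−βx²).
⟨p⟩ = 0.0000 and ⟨p²⟩ = 0.84958.
(Δp)² = 0.84958 − (0.0000)² = 0.84958.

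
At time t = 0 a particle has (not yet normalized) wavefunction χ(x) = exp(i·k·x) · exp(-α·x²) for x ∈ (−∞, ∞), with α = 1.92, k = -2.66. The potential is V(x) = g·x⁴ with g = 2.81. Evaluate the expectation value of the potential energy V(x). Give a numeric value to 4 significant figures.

0.1429

⟨V⟩ = ∫ V(x)·|χ|² dx / ∫|χ|² dx.
Gaussian moments: ∫x^(2j)·e^(−2αx²) dx = (2j−1)!!/(4α)^j · √(π/(2α)), odd powers integrate to 0; here √(π/(2α)) = 0.90450.
State is unnormalized: ∫|χ|² dx = 0.90450, and ∫χ*·V(x)·χ dx = 0.12927, so ⟨V⟩ = 0.12927 / 0.90450.
⟨V⟩ = 0.14292.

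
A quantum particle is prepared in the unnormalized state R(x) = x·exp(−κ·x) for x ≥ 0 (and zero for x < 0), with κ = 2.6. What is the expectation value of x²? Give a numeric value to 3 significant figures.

0.444

⟨x²⟩ = ∫ x²·|R|² dx / ∫|R|² dx (integrals over the domain).
Every integrand reduces to terms xʲ·e^(−2κx) on [0, ∞); use ∫₀^∞ xʲ·e^(−2κx) dx = j!/(2κ)^(j+1).
State is unnormalized: ∫|R|² dx = 0.014224, and ∫R*·x²·R dx = 0.0063124, so ⟨x²⟩ = 0.0063124 / 0.014224.
⟨x²⟩ = 0.44379.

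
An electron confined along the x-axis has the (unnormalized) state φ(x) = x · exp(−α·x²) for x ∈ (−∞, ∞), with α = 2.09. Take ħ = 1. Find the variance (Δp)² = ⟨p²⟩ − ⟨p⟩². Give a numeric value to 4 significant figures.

Compute ⟨p⟩ and ⟨p²⟩ separately; (Δp)² = ⟨p²⟩ − ⟨p⟩².
Expand each integrand as polynomial × e^(−2αx²) and use ∫x^(2j)·e^(−2αx²) dx = (2j−1)!!/(4α)^j · √(π/(2α)), odd powers → 0; here √(π/(2α)) = 0.86694. Differentiate with the product rule, d/dx e^(−αx²) = −2αx·e^(−αx²).
Normalization: ∫|φ|² dx = 0.10370.
⟨p⟩ = 0.0000 and ⟨p²⟩ = 6.2700.
(Δp)² = 6.2700 − (0.0000)² = 6.2700.

6.270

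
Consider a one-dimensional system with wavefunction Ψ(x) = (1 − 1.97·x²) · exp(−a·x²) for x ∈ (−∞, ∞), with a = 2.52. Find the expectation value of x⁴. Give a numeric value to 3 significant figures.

⟨x⁴⟩ = ∫ x⁴·|Ψ|² dx / ∫|Ψ|² dx (integrals over the domain).
Expand each integrand as polynomial × e^(−2ax²) and use ∫x^(2j)·e^(−2ax²) dx = (2j−1)!!/(4a)^j · √(π/(2a)), odd powers → 0; here √(π/(2a)) = 0.78951.
State is unnormalized: ∫|Ψ|² dx = 0.57138, and ∫Ψ*·x⁴·Ψ dx = 0.0089159, so ⟨x⁴⟩ = 0.0089159 / 0.57138.
⟨x⁴⟩ = 0.015604.

0.0156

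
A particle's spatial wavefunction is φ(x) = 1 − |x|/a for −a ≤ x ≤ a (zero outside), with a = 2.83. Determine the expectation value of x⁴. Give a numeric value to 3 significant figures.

1.83

⟨x⁴⟩ = ∫ x⁴·|φ|² dx / ∫|φ|² dx (integrals over the domain).
φ is even, so ∫ over [−a, a] = 2∫₀ᵃ with φ = 1 − x/a there: ∫₀ᵃ (1 − x/a)² dx = a/3, ∫₀ᵃ x²(1 − x/a)² dx = a³/30, ∫₀ᵃ x⁴(1 − x/a)² dx = a⁵/105.
State is unnormalized: ∫|φ|² dx = 1.8867, and ∫φ*·x⁴·φ dx = 3.4576, so ⟨x⁴⟩ = 3.4576 / 1.8867.
⟨x⁴⟩ = 1.8326.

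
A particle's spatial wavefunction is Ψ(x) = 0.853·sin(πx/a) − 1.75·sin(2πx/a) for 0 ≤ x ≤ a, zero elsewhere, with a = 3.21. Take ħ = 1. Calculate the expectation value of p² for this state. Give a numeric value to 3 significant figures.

3.28

p² Ψ = −ħ² d²Ψ/dx²; ⟨p²⟩ = −ħ² ∫ Ψ*·Ψ'' dx / ∫|Ψ|² dx.
d²/dx² sin(jπx/a) = −(jπ/a)²·sin(jπx/a); on 0 ≤ x ≤ a, ∫sin²(jπx/a) dx = a/2 and ∫sin(jπx/a)·sin(lπx/a) dx = 0 for j ≠ l, so only diagonal terms survive in ∫|Ψ|² and ∫Ψ·Ψ″; ∫Ψ·Ψ′ dx = [Ψ²/2] between the walls = 0.
State is unnormalized: ∫|Ψ|² dx = 6.0831, and ∫Ψ*·(−ħ² Ψ'') dx = 19.951, so ⟨p²⟩ = 19.951 / 6.0831.
⟨p²⟩ = 3.2797.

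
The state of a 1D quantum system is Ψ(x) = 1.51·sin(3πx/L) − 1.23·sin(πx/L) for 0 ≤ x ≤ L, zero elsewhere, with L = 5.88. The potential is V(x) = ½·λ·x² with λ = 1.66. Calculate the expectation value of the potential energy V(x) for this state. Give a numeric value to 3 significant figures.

7.82

⟨V⟩ = ∫ V(x)·|Ψ|² dx / ∫|Ψ|² dx.
On 0 ≤ x ≤ L (j ≠ l): ∫sin²(jπx/L) dx = L/2, ∫sin(jπx/L)·sin(lπx/L) dx = 0; diagonal moments ∫x·sin²(jπx/L) dx = L²/4, ∫x²·sin²(jπx/L) dx = L³·(1/6 − 1/(4j²π²)); cross terms ∫x·sin(jπx/L)·sin(lπx/L) dx = 0 for j + l even and −4jlL²/(π²(j² − l²)²) for j + l odd, ∫x²·sin(jπx/L)·sin(lπx/L) dx = (−1)^(j+l)·4jlL³/(π²(j² − l²)²); higher powers the same way via product-to-sum and parts.
State is unnormalized: ∫|Ψ|² dx = 11.151, and ∫Ψ*·V(x)·Ψ dx = 87.213, so ⟨V⟩ = 87.213 / 11.151.
⟨V⟩ = 7.8208.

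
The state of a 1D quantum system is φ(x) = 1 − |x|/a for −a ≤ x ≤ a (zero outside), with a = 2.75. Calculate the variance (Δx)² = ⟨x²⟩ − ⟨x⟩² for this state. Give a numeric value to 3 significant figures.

Compute ⟨x⟩ and ⟨x²⟩ separately, then (Δx)² = ⟨x²⟩ − ⟨x⟩².
φ is even, so ∫ over [−a, a] = 2∫₀ᵃ with φ = 1 − x/a there: ∫₀ᵃ (1 − x/a)² dx = a/3, ∫₀ᵃ x²(1 − x/a)² dx = a³/30, ∫₀ᵃ x⁴(1 − x/a)² dx = a⁵/105.
Normalization: ∫|φ|² dx = 1.8333.
⟨x⟩ = 0.0000 and ⟨x²⟩ = 0.75625.
(Δx)² = 0.75625 − (0.0000)² = 0.75625.

0.756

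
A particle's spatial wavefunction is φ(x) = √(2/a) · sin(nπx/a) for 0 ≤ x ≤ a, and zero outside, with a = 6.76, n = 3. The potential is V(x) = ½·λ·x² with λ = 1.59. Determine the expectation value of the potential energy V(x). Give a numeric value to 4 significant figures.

11.91

⟨V⟩ = ∫ V(x)·|φ|² dx.
With sin²θ = (1 − cos2θ)/2 on 0 ≤ x ≤ a: ∫sin²(nπx/a) dx = a/2, ∫x·sin²(nπx/a) dx = a²/4, ∫x²·sin²(nπx/a) dx = a³·(1/6 − 1/(4n²π²)); higher powers xᵏ the same way, integrating xᵏ·cos(2nπx/a) by parts.
⟨V⟩ = 11.905.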